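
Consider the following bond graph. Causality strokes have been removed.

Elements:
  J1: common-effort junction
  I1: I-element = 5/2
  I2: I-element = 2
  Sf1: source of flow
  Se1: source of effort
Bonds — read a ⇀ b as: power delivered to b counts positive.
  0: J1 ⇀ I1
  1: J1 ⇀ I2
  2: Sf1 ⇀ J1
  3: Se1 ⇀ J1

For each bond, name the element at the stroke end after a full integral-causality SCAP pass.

bond 0 →I1
bond 1 →I2
bond 2 →Sf1
bond 3 →J1

b2 |Sf1  (Sf1 (Sf) sets flow on bond)
b3 |J1  (Se1: effort source, stroke at far end)
b0 |I1  (J1 effort already set via bond 3)
b1 |I2  (J1: bond 3 brought effort, rest push out)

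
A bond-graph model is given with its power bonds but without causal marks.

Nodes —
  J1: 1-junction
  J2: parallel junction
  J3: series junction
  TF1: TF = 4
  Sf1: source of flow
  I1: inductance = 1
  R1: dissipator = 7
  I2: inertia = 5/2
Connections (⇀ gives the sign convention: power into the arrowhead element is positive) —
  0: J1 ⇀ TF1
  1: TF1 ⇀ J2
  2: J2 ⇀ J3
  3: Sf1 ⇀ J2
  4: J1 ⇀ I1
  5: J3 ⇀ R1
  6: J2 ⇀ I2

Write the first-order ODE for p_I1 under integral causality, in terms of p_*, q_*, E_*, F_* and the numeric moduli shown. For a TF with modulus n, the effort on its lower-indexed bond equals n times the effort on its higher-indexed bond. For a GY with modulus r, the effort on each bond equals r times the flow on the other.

dp_I1/dt = -28*F_Sf1 - 112*p_I1 + 56*p_I2/5

b3 stroke at Sf1  (source Sf1 imposes f)
b4 stroke at I1  (prefer integral on I1)
b0 stroke at J1  (J1 flow already set via bond 4)
b1 stroke at TF1  (through TF1, causality passes straight; one stroke at TF1)
b6 stroke at I2  (I2 outputs flow p/I2)
b2 stroke at J2  (only one effort-in slot at J2)
b5 stroke at J3  (J3: bond 2 brought flow, rest push out)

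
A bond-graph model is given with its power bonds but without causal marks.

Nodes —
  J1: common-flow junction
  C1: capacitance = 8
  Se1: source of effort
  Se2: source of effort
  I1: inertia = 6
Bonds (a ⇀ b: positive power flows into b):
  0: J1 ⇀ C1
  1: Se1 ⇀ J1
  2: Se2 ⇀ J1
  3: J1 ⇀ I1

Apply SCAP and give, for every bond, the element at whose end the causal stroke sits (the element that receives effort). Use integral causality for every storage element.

#0 stroke→J1
#1 stroke→J1
#2 stroke→J1
#3 stroke→I1

b1 |J1  (Se1: effort source, stroke at far end)
b2 |J1  (Se2 (Se) sets effort on bond)
b0 |J1  (C1 outputs effort q/C1)
b3 |I1  (only one flow-in slot at J1)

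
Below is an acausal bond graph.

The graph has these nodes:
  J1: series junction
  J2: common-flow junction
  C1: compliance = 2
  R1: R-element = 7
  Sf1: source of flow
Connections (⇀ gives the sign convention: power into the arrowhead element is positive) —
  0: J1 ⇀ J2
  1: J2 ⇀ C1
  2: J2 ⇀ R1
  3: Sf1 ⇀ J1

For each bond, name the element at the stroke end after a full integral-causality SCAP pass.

bond 0 stroke at J1
bond 1 stroke at J2
bond 2 stroke at J2
bond 3 stroke at Sf1

bond 3 |Sf1  (Sf1: flow source, stroke at near end)
bond 0 |J1  (1-jn J1 has f-setter on 3)
bond 1 |J2  (J2 flow already set via bond 0)
bond 2 |J2  (J2: bond 0 brought flow, rest push out)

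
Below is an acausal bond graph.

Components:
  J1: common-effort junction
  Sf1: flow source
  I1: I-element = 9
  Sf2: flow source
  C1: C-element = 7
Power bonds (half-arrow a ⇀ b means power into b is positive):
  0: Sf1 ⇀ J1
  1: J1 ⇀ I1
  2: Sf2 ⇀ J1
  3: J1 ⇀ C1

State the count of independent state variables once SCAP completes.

β0 |Sf1  (source Sf1 imposes f)
β2 |Sf2  (Sf2 fixes flow; stroke at Sf2)
β1 |I1  (I1: I, integral causality)
β3 |J1  (J1: last free bond brings effort in)

2  (C1, I1 all integral)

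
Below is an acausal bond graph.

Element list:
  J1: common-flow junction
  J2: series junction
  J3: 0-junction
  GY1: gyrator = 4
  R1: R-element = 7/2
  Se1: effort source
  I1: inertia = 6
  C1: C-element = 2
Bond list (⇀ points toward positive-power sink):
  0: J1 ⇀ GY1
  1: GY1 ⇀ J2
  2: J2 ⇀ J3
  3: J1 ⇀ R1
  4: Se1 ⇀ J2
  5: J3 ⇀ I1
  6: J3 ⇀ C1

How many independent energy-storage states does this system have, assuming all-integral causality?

#4 →J2  (source Se1 imposes e)
#5 →I1  (I1 integral (f out))
#6 →J3  (prefer integral on C1)
#2 →J2  (common-e at J3 fixed by 6)
#1 →GY1  (J2 needs exactly one f-in)
#0 →GY1  (GY1: gyrator matches bond 1)
#3 →J1  (J1: bond 0 brought flow, rest push out)

2  (C1, I1 all integral)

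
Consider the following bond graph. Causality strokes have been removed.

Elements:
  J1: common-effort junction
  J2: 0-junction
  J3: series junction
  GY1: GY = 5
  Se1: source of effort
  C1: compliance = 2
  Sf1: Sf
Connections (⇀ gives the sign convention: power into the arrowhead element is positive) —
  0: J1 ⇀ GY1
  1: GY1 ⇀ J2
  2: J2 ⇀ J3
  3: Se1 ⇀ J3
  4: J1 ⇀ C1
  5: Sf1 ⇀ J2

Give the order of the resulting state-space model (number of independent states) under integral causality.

b3 |J3  (Se1: effort source, stroke at far end)
b5 |Sf1  (Sf1: flow source, stroke at near end)
b2 |J2  (J3 needs exactly one f-in)
b1 |GY1  (0-jn J2 has e-setter on 2)
b0 |GY1  (through GY1, causality inverts; strokes same side of GY1)
b4 |J1  (only one effort-in slot at J1)

1  (C1 all integral)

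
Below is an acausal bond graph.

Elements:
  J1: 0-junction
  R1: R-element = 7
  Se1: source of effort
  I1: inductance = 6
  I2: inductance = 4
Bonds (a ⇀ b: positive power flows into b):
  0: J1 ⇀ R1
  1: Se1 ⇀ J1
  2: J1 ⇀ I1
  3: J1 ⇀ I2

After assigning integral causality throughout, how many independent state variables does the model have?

β1 →J1  (source Se1 imposes e)
β0 →R1  (common-e at J1 fixed by 1)
β2 →I1  (0-jn J1 has e-setter on 1)
β3 →I2  (J1 effort already set via bond 1)

2  (I1, I2 all integral)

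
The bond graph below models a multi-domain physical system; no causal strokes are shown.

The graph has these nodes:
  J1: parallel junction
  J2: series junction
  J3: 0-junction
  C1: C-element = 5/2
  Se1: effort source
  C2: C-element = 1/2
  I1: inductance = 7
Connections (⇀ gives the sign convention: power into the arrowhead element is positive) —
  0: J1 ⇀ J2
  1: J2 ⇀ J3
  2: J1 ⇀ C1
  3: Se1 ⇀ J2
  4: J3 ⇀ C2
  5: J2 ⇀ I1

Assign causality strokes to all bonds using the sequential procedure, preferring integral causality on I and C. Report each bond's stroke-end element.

#3 →J2  (Se1: effort source, stroke at far end)
#2 →J1  (C1 outputs effort q/C1)
#0 →J2  (common-e at J1 fixed by 2)
#4 →J3  (C2 outputs effort q/C2)
#1 →J2  (J3 effort already set via bond 4)
#5 →I1  (only one flow-in slot at J2)

b0 →J2
b1 →J2
b2 →J1
b3 →J2
b4 →J3
b5 →I1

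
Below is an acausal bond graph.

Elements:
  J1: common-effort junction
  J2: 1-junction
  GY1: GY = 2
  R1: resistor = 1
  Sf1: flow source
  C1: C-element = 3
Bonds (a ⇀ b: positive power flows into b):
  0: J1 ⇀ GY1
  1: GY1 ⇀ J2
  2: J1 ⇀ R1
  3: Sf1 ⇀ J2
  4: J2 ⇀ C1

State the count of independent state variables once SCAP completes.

1  (C1 all integral)

β3 stroke at Sf1  (Sf1: flow source, stroke at near end)
β1 stroke at J2  (J2 flow already set via bond 3)
β4 stroke at J2  (J2 flow already set via bond 3)
β0 stroke at J1  (GY GY1: same side as bond 1)
β2 stroke at R1  (common-e at J1 fixed by 0)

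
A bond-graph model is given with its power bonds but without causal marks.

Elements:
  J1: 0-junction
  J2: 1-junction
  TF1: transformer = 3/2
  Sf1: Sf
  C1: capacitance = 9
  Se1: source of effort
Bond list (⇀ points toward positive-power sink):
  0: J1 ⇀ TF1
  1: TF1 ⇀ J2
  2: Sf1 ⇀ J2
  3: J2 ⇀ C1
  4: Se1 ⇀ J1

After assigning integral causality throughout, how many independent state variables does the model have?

1  (C1 all integral)

b2 stroke at Sf1  (source Sf1 imposes f)
b4 stroke at J1  (source Se1 imposes e)
b0 stroke at TF1  (J1 effort already set via bond 4)
b1 stroke at J2  (J2 flow already set via bond 2)
b3 stroke at J2  (J2: bond 2 brought flow, rest push out)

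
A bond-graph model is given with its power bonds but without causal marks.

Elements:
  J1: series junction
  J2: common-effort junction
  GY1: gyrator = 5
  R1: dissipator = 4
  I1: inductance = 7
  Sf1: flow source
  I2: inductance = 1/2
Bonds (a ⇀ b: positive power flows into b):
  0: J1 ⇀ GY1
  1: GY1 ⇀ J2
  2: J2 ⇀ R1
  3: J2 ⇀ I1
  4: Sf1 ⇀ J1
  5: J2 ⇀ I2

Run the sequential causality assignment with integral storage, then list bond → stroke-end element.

#0 stroke→J1
#1 stroke→J2
#2 stroke→R1
#3 stroke→I1
#4 stroke→Sf1
#5 stroke→I2

b4 stroke at Sf1  (Sf1 (Sf) sets flow on bond)
b0 stroke at J1  (J1 flow already set via bond 4)
b1 stroke at J2  (through GY1, causality inverts; strokes same side of GY1)
b2 stroke at R1  (common-e at J2 fixed by 1)
b3 stroke at I1  (0-jn J2 has e-setter on 1)
b5 stroke at I2  (J2: bond 1 brought effort, rest push out)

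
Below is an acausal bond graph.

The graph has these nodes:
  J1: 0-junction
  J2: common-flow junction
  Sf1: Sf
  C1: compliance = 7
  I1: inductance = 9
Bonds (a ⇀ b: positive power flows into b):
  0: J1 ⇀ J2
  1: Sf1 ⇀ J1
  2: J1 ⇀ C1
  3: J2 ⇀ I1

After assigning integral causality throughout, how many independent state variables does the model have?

β1 stroke at Sf1  (source Sf1 imposes f)
β2 stroke at J1  (C1 integral (e out))
β0 stroke at J2  (0-jn J1 has e-setter on 2)
β3 stroke at I1  (J2 needs exactly one f-in)

2  (C1, I1 all integral)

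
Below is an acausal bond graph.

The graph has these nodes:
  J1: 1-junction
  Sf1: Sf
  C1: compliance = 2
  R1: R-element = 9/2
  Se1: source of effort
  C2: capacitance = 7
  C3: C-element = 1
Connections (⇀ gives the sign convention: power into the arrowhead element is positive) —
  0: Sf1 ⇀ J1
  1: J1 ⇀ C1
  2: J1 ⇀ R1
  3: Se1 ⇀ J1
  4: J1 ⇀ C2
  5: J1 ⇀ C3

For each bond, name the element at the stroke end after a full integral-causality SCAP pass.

#0 stroke at Sf1  (Sf1 fixes flow; stroke at Sf1)
#3 stroke at J1  (Se1: effort source, stroke at far end)
#1 stroke at J1  (1-jn J1 has f-setter on 0)
#2 stroke at J1  (J1: bond 0 brought flow, rest push out)
#4 stroke at J1  (J1: bond 0 brought flow, rest push out)
#5 stroke at J1  (common-f at J1 fixed by 0)

bond 0 |Sf1
bond 1 |J1
bond 2 |J1
bond 3 |J1
bond 4 |J1
bond 5 |J1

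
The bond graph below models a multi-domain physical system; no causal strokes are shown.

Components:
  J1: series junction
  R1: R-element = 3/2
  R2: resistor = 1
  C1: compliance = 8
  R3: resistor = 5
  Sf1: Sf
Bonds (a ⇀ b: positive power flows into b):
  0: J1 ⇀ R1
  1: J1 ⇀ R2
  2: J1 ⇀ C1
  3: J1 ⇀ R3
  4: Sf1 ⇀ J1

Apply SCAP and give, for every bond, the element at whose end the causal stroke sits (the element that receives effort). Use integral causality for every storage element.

#4 |Sf1  (source Sf1 imposes f)
#0 |J1  (J1: bond 4 brought flow, rest push out)
#1 |J1  (common-f at J1 fixed by 4)
#2 |J1  (J1 flow already set via bond 4)
#3 |J1  (J1: bond 4 brought flow, rest push out)

β0 stroke→J1
β1 stroke→J1
β2 stroke→J1
β3 stroke→J1
β4 stroke→Sf1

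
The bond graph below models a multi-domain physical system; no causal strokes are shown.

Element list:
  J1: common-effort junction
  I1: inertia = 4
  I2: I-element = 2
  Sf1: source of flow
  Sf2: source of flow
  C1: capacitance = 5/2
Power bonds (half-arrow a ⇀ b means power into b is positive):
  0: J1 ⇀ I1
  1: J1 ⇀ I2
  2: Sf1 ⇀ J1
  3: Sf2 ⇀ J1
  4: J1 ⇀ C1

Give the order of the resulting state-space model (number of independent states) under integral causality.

#2 stroke→Sf1  (Sf1 (Sf) sets flow on bond)
#3 stroke→Sf2  (source Sf2 imposes f)
#0 stroke→I1  (I1 integral (f out))
#1 stroke→I2  (prefer integral on I2)
#4 stroke→J1  (J1 needs exactly one e-in)

3  (C1, I1, I2 all integral)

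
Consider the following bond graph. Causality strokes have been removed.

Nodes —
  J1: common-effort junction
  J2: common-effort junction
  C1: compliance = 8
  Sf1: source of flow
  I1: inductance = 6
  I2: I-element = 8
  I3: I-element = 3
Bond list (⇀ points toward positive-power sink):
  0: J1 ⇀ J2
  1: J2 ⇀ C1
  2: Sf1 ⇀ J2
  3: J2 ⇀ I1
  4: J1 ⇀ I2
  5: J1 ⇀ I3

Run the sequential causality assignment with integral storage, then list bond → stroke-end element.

β2 stroke→Sf1  (source Sf1 imposes f)
β1 stroke→J2  (C1 integral (e out))
β0 stroke→J1  (common-e at J2 fixed by 1)
β3 stroke→I1  (J2 effort already set via bond 1)
β4 stroke→I2  (0-jn J1 has e-setter on 0)
β5 stroke→I3  (J1 effort already set via bond 0)

β0 stroke at J1
β1 stroke at J2
β2 stroke at Sf1
β3 stroke at I1
β4 stroke at I2
β5 stroke at I3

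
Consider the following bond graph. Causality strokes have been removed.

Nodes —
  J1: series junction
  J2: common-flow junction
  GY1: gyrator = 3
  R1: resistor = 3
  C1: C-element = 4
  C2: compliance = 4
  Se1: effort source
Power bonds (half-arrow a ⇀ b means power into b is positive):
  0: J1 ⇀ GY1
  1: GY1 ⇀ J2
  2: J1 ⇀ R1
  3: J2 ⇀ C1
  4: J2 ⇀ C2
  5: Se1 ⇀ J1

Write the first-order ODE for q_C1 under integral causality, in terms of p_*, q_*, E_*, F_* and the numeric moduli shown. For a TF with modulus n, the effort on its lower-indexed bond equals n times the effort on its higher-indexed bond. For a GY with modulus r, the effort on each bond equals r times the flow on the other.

dq_C1/dt = E_Se1/3 - q_C1/12 - q_C2/12

#5 stroke at J1  (Se1 (Se) sets effort on bond)
#3 stroke at J2  (C1 outputs effort q/C1)
#4 stroke at J2  (C2 integral (e out))
#1 stroke at GY1  (closing 1-jn rule on J2)
#0 stroke at GY1  (GY1: gyrator matches bond 1)
#2 stroke at J1  (J1 flow already set via bond 0)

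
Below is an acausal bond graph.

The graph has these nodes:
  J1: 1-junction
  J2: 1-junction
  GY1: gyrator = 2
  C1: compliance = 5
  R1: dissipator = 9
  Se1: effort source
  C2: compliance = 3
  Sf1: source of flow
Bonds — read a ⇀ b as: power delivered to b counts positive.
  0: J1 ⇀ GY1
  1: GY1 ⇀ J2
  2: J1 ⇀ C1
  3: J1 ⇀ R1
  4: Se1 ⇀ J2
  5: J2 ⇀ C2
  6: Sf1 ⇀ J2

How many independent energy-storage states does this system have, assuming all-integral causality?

2  (C1, C2 all integral)

β4 stroke at J2  (Se1 (Se) sets effort on bond)
β6 stroke at Sf1  (Sf1 fixes flow; stroke at Sf1)
β1 stroke at J2  (common-f at J2 fixed by 6)
β5 stroke at J2  (J2 flow already set via bond 6)
β0 stroke at J1  (through GY1, causality inverts; strokes same side of GY1)
β2 stroke at J1  (C1: C, integral causality)
β3 stroke at R1  (closing 1-jn rule on J1)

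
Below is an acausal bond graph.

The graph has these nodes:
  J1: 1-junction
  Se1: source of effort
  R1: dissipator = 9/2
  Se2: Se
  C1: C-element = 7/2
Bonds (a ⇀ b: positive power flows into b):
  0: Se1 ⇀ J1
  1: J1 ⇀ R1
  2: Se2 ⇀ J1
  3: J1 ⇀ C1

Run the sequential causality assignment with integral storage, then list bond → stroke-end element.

b0 stroke at J1  (Se1 (Se) sets effort on bond)
b2 stroke at J1  (Se2 (Se) sets effort on bond)
b3 stroke at J1  (C1: C, integral causality)
b1 stroke at R1  (J1 needs exactly one f-in)

bond 0 stroke→J1
bond 1 stroke→R1
bond 2 stroke→J1
bond 3 stroke→J1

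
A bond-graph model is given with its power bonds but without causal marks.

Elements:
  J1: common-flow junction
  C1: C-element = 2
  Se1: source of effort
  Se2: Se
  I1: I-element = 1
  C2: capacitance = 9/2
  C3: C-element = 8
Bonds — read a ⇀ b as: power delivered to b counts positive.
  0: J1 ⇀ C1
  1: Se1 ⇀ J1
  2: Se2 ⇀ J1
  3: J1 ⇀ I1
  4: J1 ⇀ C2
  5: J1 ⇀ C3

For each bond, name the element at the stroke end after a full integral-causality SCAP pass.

β1 stroke at J1  (Se1: effort source, stroke at far end)
β2 stroke at J1  (source Se2 imposes e)
β0 stroke at J1  (prefer integral on C1)
β3 stroke at I1  (I1: I, integral causality)
β4 stroke at J1  (J1: bond 3 brought flow, rest push out)
β5 stroke at J1  (J1 flow already set via bond 3)

#0 →J1
#1 →J1
#2 →J1
#3 →I1
#4 →J1
#5 →J1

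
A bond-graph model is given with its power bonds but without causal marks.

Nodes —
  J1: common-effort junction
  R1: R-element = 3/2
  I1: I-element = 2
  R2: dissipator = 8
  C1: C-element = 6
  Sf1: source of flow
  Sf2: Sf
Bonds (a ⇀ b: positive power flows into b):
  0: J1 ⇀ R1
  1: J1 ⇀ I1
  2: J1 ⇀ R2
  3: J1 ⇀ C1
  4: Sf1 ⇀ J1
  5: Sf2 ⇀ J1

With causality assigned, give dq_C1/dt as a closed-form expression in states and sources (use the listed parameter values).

dq_C1/dt = F_Sf1 + F_Sf2 - p_I1/2 - 19*q_C1/144

#4 →Sf1  (Sf1 fixes flow; stroke at Sf1)
#5 →Sf2  (Sf2 (Sf) sets flow on bond)
#1 →I1  (I1 integral (f out))
#3 →J1  (C1 integral (e out))
#0 →R1  (0-jn J1 has e-setter on 3)
#2 →R2  (J1 effort already set via bond 3)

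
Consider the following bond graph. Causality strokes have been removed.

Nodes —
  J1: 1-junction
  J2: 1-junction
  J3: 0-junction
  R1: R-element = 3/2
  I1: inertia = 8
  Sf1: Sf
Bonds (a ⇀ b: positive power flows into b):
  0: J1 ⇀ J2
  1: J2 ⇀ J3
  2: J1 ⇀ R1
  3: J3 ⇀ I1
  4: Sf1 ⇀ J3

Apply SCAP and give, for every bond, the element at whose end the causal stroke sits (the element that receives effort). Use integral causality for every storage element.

bond 4 stroke→Sf1  (Sf1: flow source, stroke at near end)
bond 3 stroke→I1  (I1 integral (f out))
bond 1 stroke→J3  (J3: last free bond brings effort in)
bond 0 stroke→J2  (J2 flow already set via bond 1)
bond 2 stroke→J1  (J1: bond 0 brought flow, rest push out)

β0 →J2
β1 →J3
β2 →J1
β3 →I1
β4 →Sf1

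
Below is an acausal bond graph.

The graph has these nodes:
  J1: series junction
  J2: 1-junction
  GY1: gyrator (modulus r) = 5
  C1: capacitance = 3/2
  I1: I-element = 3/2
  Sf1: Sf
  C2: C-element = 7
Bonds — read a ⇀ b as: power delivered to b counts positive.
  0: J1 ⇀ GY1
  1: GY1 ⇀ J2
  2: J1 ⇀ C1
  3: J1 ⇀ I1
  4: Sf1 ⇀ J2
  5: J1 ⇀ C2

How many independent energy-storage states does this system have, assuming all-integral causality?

3  (C1, C2, I1 all integral)

b4 |Sf1  (Sf1: flow source, stroke at near end)
b1 |J2  (1-jn J2 has f-setter on 4)
b0 |J1  (GY1 both-in/both-out from 1)
b2 |J1  (prefer integral on C1)
b3 |I1  (I1 integral (f out))
b5 |J1  (J1 flow already set via bond 3)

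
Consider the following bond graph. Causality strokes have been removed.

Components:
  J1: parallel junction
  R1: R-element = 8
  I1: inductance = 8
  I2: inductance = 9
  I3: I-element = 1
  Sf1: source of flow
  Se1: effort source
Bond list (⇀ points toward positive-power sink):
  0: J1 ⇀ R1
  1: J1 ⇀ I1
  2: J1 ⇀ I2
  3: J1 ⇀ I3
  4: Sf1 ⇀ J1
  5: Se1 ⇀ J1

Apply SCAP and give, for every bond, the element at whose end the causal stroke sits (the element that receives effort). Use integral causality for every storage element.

bond 0 |R1
bond 1 |I1
bond 2 |I2
bond 3 |I3
bond 4 |Sf1
bond 5 |J1

#4 →Sf1  (Sf1 (Sf) sets flow on bond)
#5 →J1  (Se1 (Se) sets effort on bond)
#0 →R1  (0-jn J1 has e-setter on 5)
#1 →I1  (J1: bond 5 brought effort, rest push out)
#2 →I2  (0-jn J1 has e-setter on 5)
#3 →I3  (0-jn J1 has e-setter on 5)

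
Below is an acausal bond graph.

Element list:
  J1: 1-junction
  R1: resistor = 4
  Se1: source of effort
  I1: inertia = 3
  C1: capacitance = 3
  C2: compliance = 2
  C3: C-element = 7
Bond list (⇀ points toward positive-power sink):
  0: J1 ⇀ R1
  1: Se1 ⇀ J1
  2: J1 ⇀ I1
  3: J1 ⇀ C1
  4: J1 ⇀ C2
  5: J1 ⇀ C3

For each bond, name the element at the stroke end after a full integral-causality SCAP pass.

b1 stroke→J1  (Se1 fixes effort; stroke away)
b2 stroke→I1  (prefer integral on I1)
b0 stroke→J1  (common-f at J1 fixed by 2)
b3 stroke→J1  (common-f at J1 fixed by 2)
b4 stroke→J1  (1-jn J1 has f-setter on 2)
b5 stroke→J1  (J1: bond 2 brought flow, rest push out)

bond 0 →J1
bond 1 →J1
bond 2 →I1
bond 3 →J1
bond 4 →J1
bond 5 →J1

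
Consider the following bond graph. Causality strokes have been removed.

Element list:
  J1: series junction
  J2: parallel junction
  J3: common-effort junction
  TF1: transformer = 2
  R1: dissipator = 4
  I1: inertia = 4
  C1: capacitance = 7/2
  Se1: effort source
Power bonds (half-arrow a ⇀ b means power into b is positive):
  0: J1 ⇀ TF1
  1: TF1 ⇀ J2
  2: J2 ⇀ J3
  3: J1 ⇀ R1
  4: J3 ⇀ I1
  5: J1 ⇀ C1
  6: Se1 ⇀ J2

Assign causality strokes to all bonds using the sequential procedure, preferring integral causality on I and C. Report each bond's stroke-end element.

#6 |J2  (Se1: effort source, stroke at far end)
#1 |TF1  (0-jn J2 has e-setter on 6)
#2 |J3  (J2 effort already set via bond 6)
#4 |I1  (J3: bond 2 brought effort, rest push out)
#0 |J1  (through TF1, causality passes straight; one stroke at TF1)
#5 |J1  (C1 integral (e out))
#3 |R1  (closing 1-jn rule on J1)

β0 →J1
β1 →TF1
β2 →J3
β3 →R1
β4 →I1
β5 →J1
β6 →J2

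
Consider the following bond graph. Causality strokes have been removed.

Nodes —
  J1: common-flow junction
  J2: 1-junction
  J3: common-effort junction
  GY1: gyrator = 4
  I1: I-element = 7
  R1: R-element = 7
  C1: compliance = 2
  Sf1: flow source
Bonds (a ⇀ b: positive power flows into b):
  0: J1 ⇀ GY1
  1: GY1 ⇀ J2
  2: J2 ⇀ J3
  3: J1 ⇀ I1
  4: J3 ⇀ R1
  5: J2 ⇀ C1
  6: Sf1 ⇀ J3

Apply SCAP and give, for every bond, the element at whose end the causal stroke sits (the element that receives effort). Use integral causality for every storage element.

bond 0 |J1
bond 1 |J2
bond 2 |J3
bond 3 |I1
bond 4 |R1
bond 5 |J2
bond 6 |Sf1

β6 →Sf1  (Sf1 (Sf) sets flow on bond)
β3 →I1  (prefer integral on I1)
β0 →J1  (J1 flow already set via bond 3)
β1 →J2  (GY GY1: same side as bond 0)
β5 →J2  (prefer integral on C1)
β2 →J3  (only one flow-in slot at J2)
β4 →R1  (J3: bond 2 brought effort, rest push out)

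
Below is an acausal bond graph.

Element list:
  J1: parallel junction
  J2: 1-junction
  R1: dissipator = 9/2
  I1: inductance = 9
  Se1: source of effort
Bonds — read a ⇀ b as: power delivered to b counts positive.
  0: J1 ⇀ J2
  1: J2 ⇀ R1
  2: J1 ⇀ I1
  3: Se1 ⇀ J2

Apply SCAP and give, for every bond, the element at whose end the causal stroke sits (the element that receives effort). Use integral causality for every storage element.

bond 0 |J1
bond 1 |J2
bond 2 |I1
bond 3 |J2

bond 3 stroke→J2  (Se1: effort source, stroke at far end)
bond 2 stroke→I1  (prefer integral on I1)
bond 0 stroke→J1  (J1 needs exactly one e-in)
bond 1 stroke→J2  (J2: bond 0 brought flow, rest push out)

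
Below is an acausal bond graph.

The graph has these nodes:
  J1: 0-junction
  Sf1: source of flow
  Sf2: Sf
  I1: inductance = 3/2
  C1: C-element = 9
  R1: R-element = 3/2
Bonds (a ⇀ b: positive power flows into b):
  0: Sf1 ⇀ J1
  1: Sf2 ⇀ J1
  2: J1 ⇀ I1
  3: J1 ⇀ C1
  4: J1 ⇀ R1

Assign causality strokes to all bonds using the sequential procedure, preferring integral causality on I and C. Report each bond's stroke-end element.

β0 |Sf1
β1 |Sf2
β2 |I1
β3 |J1
β4 |R1

bond 0 stroke→Sf1  (Sf1 (Sf) sets flow on bond)
bond 1 stroke→Sf2  (Sf2: flow source, stroke at near end)
bond 2 stroke→I1  (I1 outputs flow p/I1)
bond 3 stroke→J1  (C1 integral (e out))
bond 4 stroke→R1  (0-jn J1 has e-setter on 3)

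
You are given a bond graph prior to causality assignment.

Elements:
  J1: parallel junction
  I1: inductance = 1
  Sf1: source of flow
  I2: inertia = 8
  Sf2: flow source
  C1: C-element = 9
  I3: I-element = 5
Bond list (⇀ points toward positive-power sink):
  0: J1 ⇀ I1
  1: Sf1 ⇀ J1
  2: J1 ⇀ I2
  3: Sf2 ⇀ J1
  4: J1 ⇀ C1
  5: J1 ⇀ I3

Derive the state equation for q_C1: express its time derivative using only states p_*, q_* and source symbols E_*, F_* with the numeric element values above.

dq_C1/dt = F_Sf1 + F_Sf2 - p_I1 - p_I2/8 - p_I3/5

bond 1 stroke at Sf1  (Sf1 fixes flow; stroke at Sf1)
bond 3 stroke at Sf2  (Sf2 (Sf) sets flow on bond)
bond 0 stroke at I1  (I1: I, integral causality)
bond 2 stroke at I2  (I2: I, integral causality)
bond 4 stroke at J1  (prefer integral on C1)
bond 5 stroke at I3  (J1 effort already set via bond 4)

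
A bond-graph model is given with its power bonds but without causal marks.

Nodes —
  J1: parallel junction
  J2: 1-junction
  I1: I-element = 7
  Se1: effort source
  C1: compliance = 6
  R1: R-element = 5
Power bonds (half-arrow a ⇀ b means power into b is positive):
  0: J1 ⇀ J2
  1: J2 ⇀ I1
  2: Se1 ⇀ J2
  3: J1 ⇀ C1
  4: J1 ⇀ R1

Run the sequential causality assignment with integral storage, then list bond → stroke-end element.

b2 |J2  (Se1 (Se) sets effort on bond)
b1 |I1  (I1 integral (f out))
b0 |J2  (common-f at J2 fixed by 1)
b3 |J1  (C1 integral (e out))
b4 |R1  (common-e at J1 fixed by 3)

β0 stroke→J2
β1 stroke→I1
β2 stroke→J2
β3 stroke→J1
β4 stroke→R1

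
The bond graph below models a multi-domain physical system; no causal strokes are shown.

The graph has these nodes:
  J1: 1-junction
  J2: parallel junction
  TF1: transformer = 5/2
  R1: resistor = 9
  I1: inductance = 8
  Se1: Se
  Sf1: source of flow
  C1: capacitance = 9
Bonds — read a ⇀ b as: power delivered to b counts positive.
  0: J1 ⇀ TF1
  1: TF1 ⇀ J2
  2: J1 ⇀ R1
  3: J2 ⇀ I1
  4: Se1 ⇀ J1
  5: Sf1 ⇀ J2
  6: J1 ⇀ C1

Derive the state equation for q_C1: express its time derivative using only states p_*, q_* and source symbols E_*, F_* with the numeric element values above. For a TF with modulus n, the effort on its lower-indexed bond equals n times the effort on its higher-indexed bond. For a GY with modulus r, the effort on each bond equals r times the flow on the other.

dq_C1/dt = -2*F_Sf1/5 + p_I1/20

b4 stroke→J1  (Se1: effort source, stroke at far end)
b5 stroke→Sf1  (Sf1: flow source, stroke at near end)
b3 stroke→I1  (I1 outputs flow p/I1)
b1 stroke→J2  (J2 needs exactly one e-in)
b0 stroke→TF1  (TF1 one-in-one-out from 1)
b2 stroke→J1  (J1 flow already set via bond 0)
b6 stroke→J1  (J1 flow already set via bond 0)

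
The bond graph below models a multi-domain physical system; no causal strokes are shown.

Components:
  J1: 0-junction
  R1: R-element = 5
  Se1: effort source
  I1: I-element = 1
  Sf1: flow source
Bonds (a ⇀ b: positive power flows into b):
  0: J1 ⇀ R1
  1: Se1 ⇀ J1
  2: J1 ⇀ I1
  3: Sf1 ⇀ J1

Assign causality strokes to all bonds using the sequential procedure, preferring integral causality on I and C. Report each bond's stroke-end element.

#1 stroke→J1  (Se1: effort source, stroke at far end)
#3 stroke→Sf1  (Sf1 (Sf) sets flow on bond)
#0 stroke→R1  (J1: bond 1 brought effort, rest push out)
#2 stroke→I1  (J1 effort already set via bond 1)

bond 0 stroke→R1
bond 1 stroke→J1
bond 2 stroke→I1
bond 3 stroke→Sf1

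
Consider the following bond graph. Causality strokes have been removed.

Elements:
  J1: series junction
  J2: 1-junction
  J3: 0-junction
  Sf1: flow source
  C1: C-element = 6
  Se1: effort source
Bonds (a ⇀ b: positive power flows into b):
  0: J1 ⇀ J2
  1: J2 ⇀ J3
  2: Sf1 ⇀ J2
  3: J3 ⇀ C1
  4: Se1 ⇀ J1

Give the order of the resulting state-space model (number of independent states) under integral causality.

1  (C1 all integral)

β2 |Sf1  (Sf1: flow source, stroke at near end)
β4 |J1  (Se1: effort source, stroke at far end)
β0 |J2  (only one flow-in slot at J1)
β1 |J2  (J2: bond 2 brought flow, rest push out)
β3 |J3  (closing 0-jn rule on J3)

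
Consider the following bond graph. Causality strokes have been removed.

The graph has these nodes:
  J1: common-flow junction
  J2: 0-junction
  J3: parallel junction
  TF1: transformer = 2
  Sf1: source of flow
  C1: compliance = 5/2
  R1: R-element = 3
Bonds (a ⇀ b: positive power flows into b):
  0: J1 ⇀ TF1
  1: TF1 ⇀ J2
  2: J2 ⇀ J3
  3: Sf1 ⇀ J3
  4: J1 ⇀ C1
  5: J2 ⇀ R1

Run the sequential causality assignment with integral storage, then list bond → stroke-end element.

bond 3 stroke at Sf1  (Sf1 fixes flow; stroke at Sf1)
bond 2 stroke at J3  (J3: last free bond brings effort in)
bond 4 stroke at J1  (C1 outputs effort q/C1)
bond 0 stroke at TF1  (only one flow-in slot at J1)
bond 1 stroke at J2  (TF1: transformer flips bond 0)
bond 5 stroke at R1  (0-jn J2 has e-setter on 1)

bond 0 |TF1
bond 1 |J2
bond 2 |J3
bond 3 |Sf1
bond 4 |J1
bond 5 |R1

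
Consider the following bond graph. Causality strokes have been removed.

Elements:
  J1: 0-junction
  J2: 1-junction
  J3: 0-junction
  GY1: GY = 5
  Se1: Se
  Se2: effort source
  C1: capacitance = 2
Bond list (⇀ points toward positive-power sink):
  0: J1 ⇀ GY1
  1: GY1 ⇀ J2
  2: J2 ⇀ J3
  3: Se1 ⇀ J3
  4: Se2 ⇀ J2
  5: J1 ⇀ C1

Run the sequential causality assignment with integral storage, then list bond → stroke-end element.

bond 0 →GY1
bond 1 →GY1
bond 2 →J2
bond 3 →J3
bond 4 →J2
bond 5 →J1

β3 →J3  (Se1 (Se) sets effort on bond)
β4 →J2  (Se2 fixes effort; stroke away)
β2 →J2  (J3 effort already set via bond 3)
β1 →GY1  (J2: last free bond brings flow in)
β0 →GY1  (GY GY1: same side as bond 1)
β5 →J1  (J1: last free bond brings effort in)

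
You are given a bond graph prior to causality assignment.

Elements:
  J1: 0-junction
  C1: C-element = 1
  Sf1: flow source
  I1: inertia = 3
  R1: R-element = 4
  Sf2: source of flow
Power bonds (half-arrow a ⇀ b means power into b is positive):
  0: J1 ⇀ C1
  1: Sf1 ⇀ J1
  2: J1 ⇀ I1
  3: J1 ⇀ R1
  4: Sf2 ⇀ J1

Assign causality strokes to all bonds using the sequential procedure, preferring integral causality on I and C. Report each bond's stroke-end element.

β0 |J1
β1 |Sf1
β2 |I1
β3 |R1
β4 |Sf2

β1 →Sf1  (source Sf1 imposes f)
β4 →Sf2  (Sf2 (Sf) sets flow on bond)
β0 →J1  (C1 integral (e out))
β2 →I1  (0-jn J1 has e-setter on 0)
β3 →R1  (J1: bond 0 brought effort, rest push out)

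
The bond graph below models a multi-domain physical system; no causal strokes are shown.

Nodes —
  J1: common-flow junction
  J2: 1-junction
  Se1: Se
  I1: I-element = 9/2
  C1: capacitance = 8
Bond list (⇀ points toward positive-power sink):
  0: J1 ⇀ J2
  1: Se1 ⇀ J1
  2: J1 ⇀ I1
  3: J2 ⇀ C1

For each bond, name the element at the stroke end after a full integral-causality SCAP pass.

#1 stroke→J1  (Se1 (Se) sets effort on bond)
#2 stroke→I1  (I1 integral (f out))
#0 stroke→J1  (J1 flow already set via bond 2)
#3 stroke→J2  (J2: bond 0 brought flow, rest push out)

#0 stroke→J1
#1 stroke→J1
#2 stroke→I1
#3 stroke→J2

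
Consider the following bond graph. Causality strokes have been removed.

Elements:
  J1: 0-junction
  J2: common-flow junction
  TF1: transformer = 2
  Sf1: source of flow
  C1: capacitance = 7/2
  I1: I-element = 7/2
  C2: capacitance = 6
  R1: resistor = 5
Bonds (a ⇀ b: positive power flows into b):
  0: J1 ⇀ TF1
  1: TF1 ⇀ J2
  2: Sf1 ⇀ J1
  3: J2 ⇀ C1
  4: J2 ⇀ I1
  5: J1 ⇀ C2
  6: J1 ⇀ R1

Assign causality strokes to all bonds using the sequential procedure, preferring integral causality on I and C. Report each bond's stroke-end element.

#0 |TF1
#1 |J2
#2 |Sf1
#3 |J2
#4 |I1
#5 |J1
#6 |R1

#2 stroke at Sf1  (Sf1 (Sf) sets flow on bond)
#3 stroke at J2  (C1 integral (e out))
#4 stroke at I1  (I1: I, integral causality)
#1 stroke at J2  (J2: bond 4 brought flow, rest push out)
#0 stroke at TF1  (TF TF1: opposite of bond 1)
#5 stroke at J1  (prefer integral on C2)
#6 stroke at R1  (J1 effort already set via bond 5)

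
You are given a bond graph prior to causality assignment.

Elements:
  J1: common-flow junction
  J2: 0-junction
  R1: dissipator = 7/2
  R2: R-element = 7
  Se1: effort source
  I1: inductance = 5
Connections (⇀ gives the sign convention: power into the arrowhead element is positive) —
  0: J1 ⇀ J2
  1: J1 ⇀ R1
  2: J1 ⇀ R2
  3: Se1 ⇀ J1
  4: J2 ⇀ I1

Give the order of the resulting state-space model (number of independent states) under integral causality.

1  (I1 all integral)

b3 →J1  (Se1 (Se) sets effort on bond)
b4 →I1  (I1 integral (f out))
b0 →J2  (closing 0-jn rule on J2)
b1 →J1  (1-jn J1 has f-setter on 0)
b2 →J1  (J1 flow already set via bond 0)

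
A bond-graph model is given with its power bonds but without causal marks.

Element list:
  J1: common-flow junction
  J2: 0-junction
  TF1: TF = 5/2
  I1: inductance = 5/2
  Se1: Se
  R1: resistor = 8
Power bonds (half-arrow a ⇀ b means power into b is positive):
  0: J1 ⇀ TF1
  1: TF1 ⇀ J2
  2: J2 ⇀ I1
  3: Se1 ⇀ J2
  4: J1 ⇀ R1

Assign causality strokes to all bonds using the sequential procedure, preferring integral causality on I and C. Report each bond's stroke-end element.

#0 |J1
#1 |TF1
#2 |I1
#3 |J2
#4 |R1

#3 stroke at J2  (source Se1 imposes e)
#1 stroke at TF1  (J2 effort already set via bond 3)
#2 stroke at I1  (J2 effort already set via bond 3)
#0 stroke at J1  (TF TF1: opposite of bond 1)
#4 stroke at R1  (closing 1-jn rule on J1)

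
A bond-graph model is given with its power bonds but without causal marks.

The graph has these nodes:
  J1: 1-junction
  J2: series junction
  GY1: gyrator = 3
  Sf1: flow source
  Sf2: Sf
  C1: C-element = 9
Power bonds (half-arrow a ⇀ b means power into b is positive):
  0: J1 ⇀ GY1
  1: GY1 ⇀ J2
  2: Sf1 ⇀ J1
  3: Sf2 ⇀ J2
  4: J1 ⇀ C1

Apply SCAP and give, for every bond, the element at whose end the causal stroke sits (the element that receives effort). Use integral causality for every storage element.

bond 2 stroke→Sf1  (Sf1: flow source, stroke at near end)
bond 3 stroke→Sf2  (Sf2: flow source, stroke at near end)
bond 0 stroke→J1  (J1 flow already set via bond 2)
bond 4 stroke→J1  (common-f at J1 fixed by 2)
bond 1 stroke→J2  (common-f at J2 fixed by 3)

b0 stroke→J1
b1 stroke→J2
b2 stroke→Sf1
b3 stroke→Sf2
b4 stroke→J1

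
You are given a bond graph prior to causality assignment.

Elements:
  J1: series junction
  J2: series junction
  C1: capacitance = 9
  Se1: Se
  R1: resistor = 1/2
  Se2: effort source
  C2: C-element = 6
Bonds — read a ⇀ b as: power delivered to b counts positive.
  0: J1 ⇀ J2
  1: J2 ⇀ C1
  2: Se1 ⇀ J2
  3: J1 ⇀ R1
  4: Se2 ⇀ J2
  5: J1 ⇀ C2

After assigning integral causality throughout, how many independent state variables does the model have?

2  (C1, C2 all integral)

b2 stroke→J2  (source Se1 imposes e)
b4 stroke→J2  (Se2: effort source, stroke at far end)
b1 stroke→J2  (C1: C, integral causality)
b0 stroke→J1  (J2: last free bond brings flow in)
b5 stroke→J1  (C2 integral (e out))
b3 stroke→R1  (J1 needs exactly one f-in)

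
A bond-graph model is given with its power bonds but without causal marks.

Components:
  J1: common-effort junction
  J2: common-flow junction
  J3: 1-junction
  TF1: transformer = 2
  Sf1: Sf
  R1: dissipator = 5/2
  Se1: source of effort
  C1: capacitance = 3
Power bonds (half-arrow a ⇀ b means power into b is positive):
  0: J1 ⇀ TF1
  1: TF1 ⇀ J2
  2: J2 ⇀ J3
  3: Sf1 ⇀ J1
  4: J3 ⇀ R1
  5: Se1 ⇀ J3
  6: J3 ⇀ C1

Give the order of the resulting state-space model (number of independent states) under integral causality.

1  (C1 all integral)

bond 3 →Sf1  (Sf1 (Sf) sets flow on bond)
bond 5 →J3  (source Se1 imposes e)
bond 0 →J1  (closing 0-jn rule on J1)
bond 1 →TF1  (TF1: transformer flips bond 0)
bond 2 →J2  (J2: bond 1 brought flow, rest push out)
bond 4 →J3  (J3 flow already set via bond 2)
bond 6 →J3  (J3: bond 2 brought flow, rest push out)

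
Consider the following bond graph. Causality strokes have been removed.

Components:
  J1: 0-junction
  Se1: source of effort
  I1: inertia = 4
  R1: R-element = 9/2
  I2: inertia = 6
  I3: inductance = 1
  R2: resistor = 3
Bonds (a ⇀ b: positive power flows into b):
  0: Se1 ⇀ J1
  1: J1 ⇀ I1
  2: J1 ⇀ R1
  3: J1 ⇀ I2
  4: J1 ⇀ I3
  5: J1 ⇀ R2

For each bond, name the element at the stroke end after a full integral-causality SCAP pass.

β0 stroke→J1
β1 stroke→I1
β2 stroke→R1
β3 stroke→I2
β4 stroke→I3
β5 stroke→R2

β0 |J1  (Se1: effort source, stroke at far end)
β1 |I1  (J1: bond 0 brought effort, rest push out)
β2 |R1  (common-e at J1 fixed by 0)
β3 |I2  (J1: bond 0 brought effort, rest push out)
β4 |I3  (0-jn J1 has e-setter on 0)
β5 |R2  (J1 effort already set via bond 0)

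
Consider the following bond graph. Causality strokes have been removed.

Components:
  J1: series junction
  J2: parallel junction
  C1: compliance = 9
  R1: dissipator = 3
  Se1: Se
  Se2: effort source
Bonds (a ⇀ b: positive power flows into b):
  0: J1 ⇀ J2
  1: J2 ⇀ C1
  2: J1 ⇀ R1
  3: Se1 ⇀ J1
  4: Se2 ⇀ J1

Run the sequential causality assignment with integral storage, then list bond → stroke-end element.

bond 0 →J1
bond 1 →J2
bond 2 →R1
bond 3 →J1
bond 4 →J1

bond 3 stroke→J1  (Se1 fixes effort; stroke away)
bond 4 stroke→J1  (source Se2 imposes e)
bond 1 stroke→J2  (C1 integral (e out))
bond 0 stroke→J1  (J2: bond 1 brought effort, rest push out)
bond 2 stroke→R1  (J1: last free bond brings flow in)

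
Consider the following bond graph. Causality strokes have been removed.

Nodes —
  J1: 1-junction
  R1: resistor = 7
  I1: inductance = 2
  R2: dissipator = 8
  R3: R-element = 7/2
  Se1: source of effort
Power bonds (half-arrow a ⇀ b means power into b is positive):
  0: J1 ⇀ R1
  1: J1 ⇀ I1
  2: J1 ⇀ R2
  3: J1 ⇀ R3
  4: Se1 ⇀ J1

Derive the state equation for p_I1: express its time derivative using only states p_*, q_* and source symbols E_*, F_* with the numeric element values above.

b4 →J1  (Se1: effort source, stroke at far end)
b1 →I1  (I1 outputs flow p/I1)
b0 →J1  (J1: bond 1 brought flow, rest push out)
b2 →J1  (J1: bond 1 brought flow, rest push out)
b3 →J1  (J1: bond 1 brought flow, rest push out)

dp_I1/dt = E_Se1 - 37*p_I1/4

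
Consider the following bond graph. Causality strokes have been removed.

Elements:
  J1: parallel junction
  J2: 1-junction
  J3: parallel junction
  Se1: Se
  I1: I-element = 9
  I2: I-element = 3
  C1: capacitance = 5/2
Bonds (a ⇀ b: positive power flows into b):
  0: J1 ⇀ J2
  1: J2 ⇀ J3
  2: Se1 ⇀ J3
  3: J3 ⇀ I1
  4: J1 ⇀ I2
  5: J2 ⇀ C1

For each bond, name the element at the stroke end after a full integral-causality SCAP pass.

#2 →J3  (Se1: effort source, stroke at far end)
#1 →J2  (J3: bond 2 brought effort, rest push out)
#3 →I1  (common-e at J3 fixed by 2)
#4 →I2  (prefer integral on I2)
#0 →J1  (only one effort-in slot at J1)
#5 →J2  (1-jn J2 has f-setter on 0)

β0 →J1
β1 →J2
β2 →J3
β3 →I1
β4 →I2
β5 →J2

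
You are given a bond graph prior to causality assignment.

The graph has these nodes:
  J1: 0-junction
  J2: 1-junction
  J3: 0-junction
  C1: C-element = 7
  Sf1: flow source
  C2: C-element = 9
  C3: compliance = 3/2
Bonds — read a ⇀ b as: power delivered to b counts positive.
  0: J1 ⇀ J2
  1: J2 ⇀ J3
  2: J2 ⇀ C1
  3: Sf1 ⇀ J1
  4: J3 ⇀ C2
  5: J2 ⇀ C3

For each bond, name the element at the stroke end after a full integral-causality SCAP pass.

#0 stroke at J1
#1 stroke at J2
#2 stroke at J2
#3 stroke at Sf1
#4 stroke at J3
#5 stroke at J2

b3 |Sf1  (Sf1 fixes flow; stroke at Sf1)
b0 |J1  (J1 needs exactly one e-in)
b1 |J2  (J2: bond 0 brought flow, rest push out)
b2 |J2  (J2 flow already set via bond 0)
b5 |J2  (common-f at J2 fixed by 0)
b4 |J3  (J3: last free bond brings effort in)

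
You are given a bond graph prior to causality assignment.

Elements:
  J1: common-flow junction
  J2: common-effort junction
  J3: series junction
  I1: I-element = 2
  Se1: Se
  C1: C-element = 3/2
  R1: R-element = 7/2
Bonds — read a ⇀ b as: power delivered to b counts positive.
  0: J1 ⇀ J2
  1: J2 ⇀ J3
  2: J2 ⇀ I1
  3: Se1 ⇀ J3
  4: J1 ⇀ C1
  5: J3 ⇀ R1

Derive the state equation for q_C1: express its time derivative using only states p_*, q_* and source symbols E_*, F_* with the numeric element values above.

dq_C1/dt = 2*E_Se1/7 + p_I1/2 - 4*q_C1/21

#3 stroke→J3  (Se1: effort source, stroke at far end)
#2 stroke→I1  (I1 outputs flow p/I1)
#4 stroke→J1  (prefer integral on C1)
#0 stroke→J2  (J1: last free bond brings flow in)
#1 stroke→J3  (J2 effort already set via bond 0)
#5 stroke→R1  (only one flow-in slot at J3)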